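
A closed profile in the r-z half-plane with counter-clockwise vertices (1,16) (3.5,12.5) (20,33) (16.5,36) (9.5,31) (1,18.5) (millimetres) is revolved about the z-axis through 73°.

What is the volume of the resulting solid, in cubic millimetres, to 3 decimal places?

Volume = 1905.004 mm³

Profile (r,z), 6 vertices: (1,16) (3.5,12.5) (20,33) (16.5,36) (9.5,31) (1,18.5)
edge 0: (1,16)→(3.5,12.5)  cross = 1·12.5 − 3.5·16 = -43.5000; (r_i+r_j)·cross = 4.5·-43.5000 = -195.7500
edge 1: (3.5,12.5)→(20,33)  cross = 3.5·33 − 20·12.5 = -134.5000; (r_i+r_j)·cross = 23.5·-134.5000 = -3160.7500
edge 2: (20,33)→(16.5,36)  cross = 20·36 − 16.5·33 = 175.5000; (r_i+r_j)·cross = 36.5·175.5000 = 6405.7500
edge 3: (16.5,36)→(9.5,31)  cross = 16.5·31 − 9.5·36 = 169.5000; (r_i+r_j)·cross = 26·169.5000 = 4407.0000
edge 4: (9.5,31)→(1,18.5)  cross = 9.5·18.5 − 1·31 = 144.7500; (r_i+r_j)·cross = 10.5·144.7500 = 1519.8750
edge 5: (1,18.5)→(1,16)  cross = 1·16 − 1·18.5 = -2.5000; (r_i+r_j)·cross = 2·-2.5000 = -5.0000
Σcross = 309.2500 → A = |Σcross|/2 = 154.6250 mm²
Σ(r_i+r_j)·cross = 8971.1250 → first moment M = |Σ|/6 = 1495.1875
R_c = M/A = 1495.1875/154.6250 = 9.6698 mm
θ = 73° = 1.274090 rad
V = θ·R_c·A = 1.274090·9.6698·154.6250 = 1905.004 mm³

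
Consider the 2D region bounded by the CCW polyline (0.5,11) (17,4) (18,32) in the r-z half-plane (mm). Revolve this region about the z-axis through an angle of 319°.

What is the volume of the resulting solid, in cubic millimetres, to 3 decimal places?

Volume = 15449.627 mm³

Profile (r,z), 3 vertices: (0.5,11) (17,4) (18,32)
edge 0: (0.5,11)→(17,4)  cross = 0.5·4 − 17·11 = -185.0000; (r_i+r_j)·cross = 17.5·-185.0000 = -3237.5000
edge 1: (17,4)→(18,32)  cross = 17·32 − 18·4 = 472.0000; (r_i+r_j)·cross = 35·472.0000 = 16520.0000
edge 2: (18,32)→(0.5,11)  cross = 18·11 − 0.5·32 = 182.0000; (r_i+r_j)·cross = 18.5·182.0000 = 3367.0000
Σcross = 469.0000 → A = |Σcross|/2 = 234.5000 mm²
Σ(r_i+r_j)·cross = 16649.5000 → first moment M = |Σ|/6 = 2774.9167
R_c = M/A = 2774.9167/234.5000 = 11.8333 mm
θ = 319° = 5.567600 rad
V = θ·R_c·A = 5.567600·11.8333·234.5000 = 15449.627 mm³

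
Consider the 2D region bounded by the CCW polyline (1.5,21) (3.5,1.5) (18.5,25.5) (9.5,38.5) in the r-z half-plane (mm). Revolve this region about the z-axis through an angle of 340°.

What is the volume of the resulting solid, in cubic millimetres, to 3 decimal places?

Profile (r,z), 4 vertices: (1.5,21) (3.5,1.5) (18.5,25.5) (9.5,38.5)
edge 0: (1.5,21)→(3.5,1.5)  cross = 1.5·1.5 − 3.5·21 = -71.2500; (r_i+r_j)·cross = 5·-71.2500 = -356.2500
edge 1: (3.5,1.5)→(18.5,25.5)  cross = 3.5·25.5 − 18.5·1.5 = 61.5000; (r_i+r_j)·cross = 22·61.5000 = 1353.0000
edge 2: (18.5,25.5)→(9.5,38.5)  cross = 18.5·38.5 − 9.5·25.5 = 470.0000; (r_i+r_j)·cross = 28·470.0000 = 13160.0000
edge 3: (9.5,38.5)→(1.5,21)  cross = 9.5·21 − 1.5·38.5 = 141.7500; (r_i+r_j)·cross = 11·141.7500 = 1559.2500
Σcross = 602.0000 → A = |Σcross|/2 = 301.0000 mm²
Σ(r_i+r_j)·cross = 15716.0000 → first moment M = |Σ|/6 = 2619.3333
R_c = M/A = 2619.3333/301.0000 = 8.7021 mm
θ = 340° = 5.934119 rad
V = θ·R_c·A = 5.934119·8.7021·301.0000 = 15543.437 mm³

Volume = 15543.437 mm³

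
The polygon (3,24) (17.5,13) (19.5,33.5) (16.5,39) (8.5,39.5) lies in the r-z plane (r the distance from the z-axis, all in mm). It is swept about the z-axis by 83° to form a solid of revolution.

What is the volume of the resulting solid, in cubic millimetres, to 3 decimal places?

Volume = 5062.878 mm³

Profile (r,z), 5 vertices: (3,24) (17.5,13) (19.5,33.5) (16.5,39) (8.5,39.5)
edge 0: (3,24)→(17.5,13)  cross = 3·13 − 17.5·24 = -381.0000; (r_i+r_j)·cross = 20.5·-381.0000 = -7810.5000
edge 1: (17.5,13)→(19.5,33.5)  cross = 17.5·33.5 − 19.5·13 = 332.7500; (r_i+r_j)·cross = 37·332.7500 = 12311.7500
edge 2: (19.5,33.5)→(16.5,39)  cross = 19.5·39 − 16.5·33.5 = 207.7500; (r_i+r_j)·cross = 36·207.7500 = 7479.0000
edge 3: (16.5,39)→(8.5,39.5)  cross = 16.5·39.5 − 8.5·39 = 320.2500; (r_i+r_j)·cross = 25·320.2500 = 8006.2500
edge 4: (8.5,39.5)→(3,24)  cross = 8.5·24 − 3·39.5 = 85.5000; (r_i+r_j)·cross = 11.5·85.5000 = 983.2500
Σcross = 565.2500 → A = |Σcross|/2 = 282.6250 mm²
Σ(r_i+r_j)·cross = 20969.7500 → first moment M = |Σ|/6 = 3494.9583
R_c = M/A = 3494.9583/282.6250 = 12.3661 mm
θ = 83° = 1.448623 rad
V = θ·R_c·A = 1.448623·12.3661·282.6250 = 5062.878 mm³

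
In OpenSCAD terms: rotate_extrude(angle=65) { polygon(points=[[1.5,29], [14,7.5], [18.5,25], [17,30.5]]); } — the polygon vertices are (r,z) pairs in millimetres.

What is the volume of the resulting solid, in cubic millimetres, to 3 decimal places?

Volume = 2640.370 mm³

Profile (r,z), 4 vertices: (1.5,29) (14,7.5) (18.5,25) (17,30.5)
edge 0: (1.5,29)→(14,7.5)  cross = 1.5·7.5 − 14·29 = -394.7500; (r_i+r_j)·cross = 15.5·-394.7500 = -6118.6250
edge 1: (14,7.5)→(18.5,25)  cross = 14·25 − 18.5·7.5 = 211.2500; (r_i+r_j)·cross = 32.5·211.2500 = 6865.6250
edge 2: (18.5,25)→(17,30.5)  cross = 18.5·30.5 − 17·25 = 139.2500; (r_i+r_j)·cross = 35.5·139.2500 = 4943.3750
edge 3: (17,30.5)→(1.5,29)  cross = 17·29 − 1.5·30.5 = 447.2500; (r_i+r_j)·cross = 18.5·447.2500 = 8274.1250
Σcross = 403.0000 → A = |Σcross|/2 = 201.5000 mm²
Σ(r_i+r_j)·cross = 13964.5000 → first moment M = |Σ|/6 = 2327.4167
R_c = M/A = 2327.4167/201.5000 = 11.5505 mm
θ = 65° = 1.134464 rad
V = θ·R_c·A = 1.134464·11.5505·201.5000 = 2640.370 mm³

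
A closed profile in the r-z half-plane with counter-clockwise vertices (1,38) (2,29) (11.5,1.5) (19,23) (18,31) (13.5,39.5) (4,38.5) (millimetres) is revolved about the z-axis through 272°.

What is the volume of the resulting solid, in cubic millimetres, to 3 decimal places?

Profile (r,z), 7 vertices: (1,38) (2,29) (11.5,1.5) (19,23) (18,31) (13.5,39.5) (4,38.5)
edge 0: (1,38)→(2,29)  cross = 1·29 − 2·38 = -47.0000; (r_i+r_j)·cross = 3·-47.0000 = -141.0000
edge 1: (2,29)→(11.5,1.5)  cross = 2·1.5 − 11.5·29 = -330.5000; (r_i+r_j)·cross = 13.5·-330.5000 = -4461.7500
edge 2: (11.5,1.5)→(19,23)  cross = 11.5·23 − 19·1.5 = 236.0000; (r_i+r_j)·cross = 30.5·236.0000 = 7198.0000
edge 3: (19,23)→(18,31)  cross = 19·31 − 18·23 = 175.0000; (r_i+r_j)·cross = 37·175.0000 = 6475.0000
edge 4: (18,31)→(13.5,39.5)  cross = 18·39.5 − 13.5·31 = 292.5000; (r_i+r_j)·cross = 31.5·292.5000 = 9213.7500
edge 5: (13.5,39.5)→(4,38.5)  cross = 13.5·38.5 − 4·39.5 = 361.7500; (r_i+r_j)·cross = 17.5·361.7500 = 6330.6250
edge 6: (4,38.5)→(1,38)  cross = 4·38 − 1·38.5 = 113.5000; (r_i+r_j)·cross = 5·113.5000 = 567.5000
Σcross = 801.2500 → A = |Σcross|/2 = 400.6250 mm²
Σ(r_i+r_j)·cross = 25182.1250 → first moment M = |Σ|/6 = 4197.0208
R_c = M/A = 4197.0208/400.6250 = 10.4762 mm
θ = 272° = 4.747296 rad
V = θ·R_c·A = 4.747296·10.4762·400.6250 = 19924.498 mm³

Volume = 19924.498 mm³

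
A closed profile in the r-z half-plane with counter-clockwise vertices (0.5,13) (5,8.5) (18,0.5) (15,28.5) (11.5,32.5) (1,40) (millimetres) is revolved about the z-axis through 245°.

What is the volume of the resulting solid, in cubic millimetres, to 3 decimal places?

Volume = 16001.360 mm³

Profile (r,z), 6 vertices: (0.5,13) (5,8.5) (18,0.5) (15,28.5) (11.5,32.5) (1,40)
edge 0: (0.5,13)→(5,8.5)  cross = 0.5·8.5 − 5·13 = -60.7500; (r_i+r_j)·cross = 5.5·-60.7500 = -334.1250
edge 1: (5,8.5)→(18,0.5)  cross = 5·0.5 − 18·8.5 = -150.5000; (r_i+r_j)·cross = 23·-150.5000 = -3461.5000
edge 2: (18,0.5)→(15,28.5)  cross = 18·28.5 − 15·0.5 = 505.5000; (r_i+r_j)·cross = 33·505.5000 = 16681.5000
edge 3: (15,28.5)→(11.5,32.5)  cross = 15·32.5 − 11.5·28.5 = 159.7500; (r_i+r_j)·cross = 26.5·159.7500 = 4233.3750
edge 4: (11.5,32.5)→(1,40)  cross = 11.5·40 − 1·32.5 = 427.5000; (r_i+r_j)·cross = 12.5·427.5000 = 5343.7500
edge 5: (1,40)→(0.5,13)  cross = 1·13 − 0.5·40 = -7.0000; (r_i+r_j)·cross = 1.5·-7.0000 = -10.5000
Σcross = 874.5000 → A = |Σcross|/2 = 437.2500 mm²
Σ(r_i+r_j)·cross = 22452.5000 → first moment M = |Σ|/6 = 3742.0833
R_c = M/A = 3742.0833/437.2500 = 8.5582 mm
θ = 245° = 4.276057 rad
V = θ·R_c·A = 4.276057·8.5582·437.2500 = 16001.360 mm³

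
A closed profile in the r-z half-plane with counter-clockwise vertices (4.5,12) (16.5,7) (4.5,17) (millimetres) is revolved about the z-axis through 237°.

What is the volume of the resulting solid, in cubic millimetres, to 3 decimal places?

Volume = 1054.790 mm³

Profile (r,z), 3 vertices: (4.5,12) (16.5,7) (4.5,17)
edge 0: (4.5,12)→(16.5,7)  cross = 4.5·7 − 16.5·12 = -166.5000; (r_i+r_j)·cross = 21·-166.5000 = -3496.5000
edge 1: (16.5,7)→(4.5,17)  cross = 16.5·17 − 4.5·7 = 249.0000; (r_i+r_j)·cross = 21·249.0000 = 5229.0000
edge 2: (4.5,17)→(4.5,12)  cross = 4.5·12 − 4.5·17 = -22.5000; (r_i+r_j)·cross = 9·-22.5000 = -202.5000
Σcross = 60.0000 → A = |Σcross|/2 = 30.0000 mm²
Σ(r_i+r_j)·cross = 1530.0000 → first moment M = |Σ|/6 = 255.0000
R_c = M/A = 255.0000/30.0000 = 8.5000 mm
θ = 237° = 4.136430 rad
V = θ·R_c·A = 4.136430·8.5000·30.0000 = 1054.790 mm³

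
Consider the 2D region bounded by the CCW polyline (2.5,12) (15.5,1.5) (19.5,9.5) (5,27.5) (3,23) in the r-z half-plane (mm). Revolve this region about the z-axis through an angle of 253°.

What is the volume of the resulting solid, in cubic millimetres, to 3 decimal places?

Profile (r,z), 5 vertices: (2.5,12) (15.5,1.5) (19.5,9.5) (5,27.5) (3,23)
edge 0: (2.5,12)→(15.5,1.5)  cross = 2.5·1.5 − 15.5·12 = -182.2500; (r_i+r_j)·cross = 18·-182.2500 = -3280.5000
edge 1: (15.5,1.5)→(19.5,9.5)  cross = 15.5·9.5 − 19.5·1.5 = 118.0000; (r_i+r_j)·cross = 35·118.0000 = 4130.0000
edge 2: (19.5,9.5)→(5,27.5)  cross = 19.5·27.5 − 5·9.5 = 488.7500; (r_i+r_j)·cross = 24.5·488.7500 = 11974.3750
edge 3: (5,27.5)→(3,23)  cross = 5·23 − 3·27.5 = 32.5000; (r_i+r_j)·cross = 8·32.5000 = 260.0000
edge 4: (3,23)→(2.5,12)  cross = 3·12 − 2.5·23 = -21.5000; (r_i+r_j)·cross = 5.5·-21.5000 = -118.2500
Σcross = 435.5000 → A = |Σcross|/2 = 217.7500 mm²
Σ(r_i+r_j)·cross = 12965.6250 → first moment M = |Σ|/6 = 2160.9375
R_c = M/A = 2160.9375/217.7500 = 9.9239 mm
θ = 253° = 4.415683 rad
V = θ·R_c·A = 4.415683·9.9239·217.7500 = 9542.015 mm³

Volume = 9542.015 mm³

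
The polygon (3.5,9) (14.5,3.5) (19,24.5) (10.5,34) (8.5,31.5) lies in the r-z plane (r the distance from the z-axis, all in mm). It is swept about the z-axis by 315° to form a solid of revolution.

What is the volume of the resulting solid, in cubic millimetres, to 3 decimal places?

Volume = 17777.095 mm³

Profile (r,z), 5 vertices: (3.5,9) (14.5,3.5) (19,24.5) (10.5,34) (8.5,31.5)
edge 0: (3.5,9)→(14.5,3.5)  cross = 3.5·3.5 − 14.5·9 = -118.2500; (r_i+r_j)·cross = 18·-118.2500 = -2128.5000
edge 1: (14.5,3.5)→(19,24.5)  cross = 14.5·24.5 − 19·3.5 = 288.7500; (r_i+r_j)·cross = 33.5·288.7500 = 9673.1250
edge 2: (19,24.5)→(10.5,34)  cross = 19·34 − 10.5·24.5 = 388.7500; (r_i+r_j)·cross = 29.5·388.7500 = 11468.1250
edge 3: (10.5,34)→(8.5,31.5)  cross = 10.5·31.5 − 8.5·34 = 41.7500; (r_i+r_j)·cross = 19·41.7500 = 793.2500
edge 4: (8.5,31.5)→(3.5,9)  cross = 8.5·9 − 3.5·31.5 = -33.7500; (r_i+r_j)·cross = 12·-33.7500 = -405.0000
Σcross = 567.2500 → A = |Σcross|/2 = 283.6250 mm²
Σ(r_i+r_j)·cross = 19401.0000 → first moment M = |Σ|/6 = 3233.5000
R_c = M/A = 3233.5000/283.6250 = 11.4006 mm
θ = 315° = 5.497787 rad
V = θ·R_c·A = 5.497787·11.4006·283.6250 = 17777.095 mm³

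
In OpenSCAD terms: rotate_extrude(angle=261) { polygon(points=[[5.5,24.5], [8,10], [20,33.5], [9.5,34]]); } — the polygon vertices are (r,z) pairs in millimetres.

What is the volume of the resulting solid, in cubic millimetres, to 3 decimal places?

Profile (r,z), 4 vertices: (5.5,24.5) (8,10) (20,33.5) (9.5,34)
edge 0: (5.5,24.5)→(8,10)  cross = 5.5·10 − 8·24.5 = -141.0000; (r_i+r_j)·cross = 13.5·-141.0000 = -1903.5000
edge 1: (8,10)→(20,33.5)  cross = 8·33.5 − 20·10 = 68.0000; (r_i+r_j)·cross = 28·68.0000 = 1904.0000
edge 2: (20,33.5)→(9.5,34)  cross = 20·34 − 9.5·33.5 = 361.7500; (r_i+r_j)·cross = 29.5·361.7500 = 10671.6250
edge 3: (9.5,34)→(5.5,24.5)  cross = 9.5·24.5 − 5.5·34 = 45.7500; (r_i+r_j)·cross = 15·45.7500 = 686.2500
Σcross = 334.5000 → A = |Σcross|/2 = 167.2500 mm²
Σ(r_i+r_j)·cross = 11358.3750 → first moment M = |Σ|/6 = 1893.0625
R_c = M/A = 1893.0625/167.2500 = 11.3188 mm
θ = 261° = 4.555309 rad
V = θ·R_c·A = 4.555309·11.3188·167.2500 = 8623.485 mm³

Volume = 8623.485 mm³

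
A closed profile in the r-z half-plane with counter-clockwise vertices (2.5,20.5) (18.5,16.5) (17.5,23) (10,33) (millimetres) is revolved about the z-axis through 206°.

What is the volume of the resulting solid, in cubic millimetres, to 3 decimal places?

Volume = 5340.635 mm³

Profile (r,z), 4 vertices: (2.5,20.5) (18.5,16.5) (17.5,23) (10,33)
edge 0: (2.5,20.5)→(18.5,16.5)  cross = 2.5·16.5 − 18.5·20.5 = -338.0000; (r_i+r_j)·cross = 21·-338.0000 = -7098.0000
edge 1: (18.5,16.5)→(17.5,23)  cross = 18.5·23 − 17.5·16.5 = 136.7500; (r_i+r_j)·cross = 36·136.7500 = 4923.0000
edge 2: (17.5,23)→(10,33)  cross = 17.5·33 − 10·23 = 347.5000; (r_i+r_j)·cross = 27.5·347.5000 = 9556.2500
edge 3: (10,33)→(2.5,20.5)  cross = 10·20.5 − 2.5·33 = 122.5000; (r_i+r_j)·cross = 12.5·122.5000 = 1531.2500
Σcross = 268.7500 → A = |Σcross|/2 = 134.3750 mm²
Σ(r_i+r_j)·cross = 8912.5000 → first moment M = |Σ|/6 = 1485.4167
R_c = M/A = 1485.4167/134.3750 = 11.0543 mm
θ = 206° = 3.595378 rad
V = θ·R_c·A = 3.595378·11.0543·134.3750 = 5340.635 mm³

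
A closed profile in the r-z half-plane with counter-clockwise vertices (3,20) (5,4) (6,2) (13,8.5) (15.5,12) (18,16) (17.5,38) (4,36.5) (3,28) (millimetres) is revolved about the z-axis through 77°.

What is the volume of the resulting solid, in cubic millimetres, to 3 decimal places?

Volume = 5837.189 mm³

Profile (r,z), 9 vertices: (3,20) (5,4) (6,2) (13,8.5) (15.5,12) (18,16) (17.5,38) (4,36.5) (3,28)
edge 0: (3,20)→(5,4)  cross = 3·4 − 5·20 = -88.0000; (r_i+r_j)·cross = 8·-88.0000 = -704.0000
edge 1: (5,4)→(6,2)  cross = 5·2 − 6·4 = -14.0000; (r_i+r_j)·cross = 11·-14.0000 = -154.0000
edge 2: (6,2)→(13,8.5)  cross = 6·8.5 − 13·2 = 25.0000; (r_i+r_j)·cross = 19·25.0000 = 475.0000
edge 3: (13,8.5)→(15.5,12)  cross = 13·12 − 15.5·8.5 = 24.2500; (r_i+r_j)·cross = 28.5·24.2500 = 691.1250
edge 4: (15.5,12)→(18,16)  cross = 15.5·16 − 18·12 = 32.0000; (r_i+r_j)·cross = 33.5·32.0000 = 1072.0000
edge 5: (18,16)→(17.5,38)  cross = 18·38 − 17.5·16 = 404.0000; (r_i+r_j)·cross = 35.5·404.0000 = 14342.0000
edge 6: (17.5,38)→(4,36.5)  cross = 17.5·36.5 − 4·38 = 486.7500; (r_i+r_j)·cross = 21.5·486.7500 = 10465.1250
edge 7: (4,36.5)→(3,28)  cross = 4·28 − 3·36.5 = 2.5000; (r_i+r_j)·cross = 7·2.5000 = 17.5000
edge 8: (3,28)→(3,20)  cross = 3·20 − 3·28 = -24.0000; (r_i+r_j)·cross = 6·-24.0000 = -144.0000
Σcross = 848.5000 → A = |Σcross|/2 = 424.2500 mm²
Σ(r_i+r_j)·cross = 26060.7500 → first moment M = |Σ|/6 = 4343.4583
R_c = M/A = 4343.4583/424.2500 = 10.2380 mm
θ = 77° = 1.343904 rad
V = θ·R_c·A = 1.343904·10.2380·424.2500 = 5837.189 mm³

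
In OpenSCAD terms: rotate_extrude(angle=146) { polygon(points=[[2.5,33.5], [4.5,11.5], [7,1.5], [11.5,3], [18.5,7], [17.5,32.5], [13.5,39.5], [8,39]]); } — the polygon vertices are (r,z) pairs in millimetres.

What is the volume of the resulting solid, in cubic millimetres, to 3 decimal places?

Volume = 12951.447 mm³

Profile (r,z), 8 vertices: (2.5,33.5) (4.5,11.5) (7,1.5) (11.5,3) (18.5,7) (17.5,32.5) (13.5,39.5) (8,39)
edge 0: (2.5,33.5)→(4.5,11.5)  cross = 2.5·11.5 − 4.5·33.5 = -122.0000; (r_i+r_j)·cross = 7·-122.0000 = -854.0000
edge 1: (4.5,11.5)→(7,1.5)  cross = 4.5·1.5 − 7·11.5 = -73.7500; (r_i+r_j)·cross = 11.5·-73.7500 = -848.1250
edge 2: (7,1.5)→(11.5,3)  cross = 7·3 − 11.5·1.5 = 3.7500; (r_i+r_j)·cross = 18.5·3.7500 = 69.3750
edge 3: (11.5,3)→(18.5,7)  cross = 11.5·7 − 18.5·3 = 25.0000; (r_i+r_j)·cross = 30·25.0000 = 750.0000
edge 4: (18.5,7)→(17.5,32.5)  cross = 18.5·32.5 − 17.5·7 = 478.7500; (r_i+r_j)·cross = 36·478.7500 = 17235.0000
edge 5: (17.5,32.5)→(13.5,39.5)  cross = 17.5·39.5 − 13.5·32.5 = 252.5000; (r_i+r_j)·cross = 31·252.5000 = 7827.5000
edge 6: (13.5,39.5)→(8,39)  cross = 13.5·39 − 8·39.5 = 210.5000; (r_i+r_j)·cross = 21.5·210.5000 = 4525.7500
edge 7: (8,39)→(2.5,33.5)  cross = 8·33.5 − 2.5·39 = 170.5000; (r_i+r_j)·cross = 10.5·170.5000 = 1790.2500
Σcross = 945.2500 → A = |Σcross|/2 = 472.6250 mm²
Σ(r_i+r_j)·cross = 30495.7500 → first moment M = |Σ|/6 = 5082.6250
R_c = M/A = 5082.6250/472.6250 = 10.7540 mm
θ = 146° = 2.548181 rad
V = θ·R_c·A = 2.548181·10.7540·472.6250 = 12951.447 mm³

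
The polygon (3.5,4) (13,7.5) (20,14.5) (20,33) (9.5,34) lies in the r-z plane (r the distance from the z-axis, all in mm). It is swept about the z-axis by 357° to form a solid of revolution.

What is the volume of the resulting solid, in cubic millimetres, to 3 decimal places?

Volume = 26381.704 mm³

Profile (r,z), 5 vertices: (3.5,4) (13,7.5) (20,14.5) (20,33) (9.5,34)
edge 0: (3.5,4)→(13,7.5)  cross = 3.5·7.5 − 13·4 = -25.7500; (r_i+r_j)·cross = 16.5·-25.7500 = -424.8750
edge 1: (13,7.5)→(20,14.5)  cross = 13·14.5 − 20·7.5 = 38.5000; (r_i+r_j)·cross = 33·38.5000 = 1270.5000
edge 2: (20,14.5)→(20,33)  cross = 20·33 − 20·14.5 = 370.0000; (r_i+r_j)·cross = 40·370.0000 = 14800.0000
edge 3: (20,33)→(9.5,34)  cross = 20·34 − 9.5·33 = 366.5000; (r_i+r_j)·cross = 29.5·366.5000 = 10811.7500
edge 4: (9.5,34)→(3.5,4)  cross = 9.5·4 − 3.5·34 = -81.0000; (r_i+r_j)·cross = 13·-81.0000 = -1053.0000
Σcross = 668.2500 → A = |Σcross|/2 = 334.1250 mm²
Σ(r_i+r_j)·cross = 25404.3750 → first moment M = |Σ|/6 = 4234.0625
R_c = M/A = 4234.0625/334.1250 = 12.6721 mm
θ = 357° = 6.230825 rad
V = θ·R_c·A = 6.230825·12.6721·334.1250 = 26381.704 mm³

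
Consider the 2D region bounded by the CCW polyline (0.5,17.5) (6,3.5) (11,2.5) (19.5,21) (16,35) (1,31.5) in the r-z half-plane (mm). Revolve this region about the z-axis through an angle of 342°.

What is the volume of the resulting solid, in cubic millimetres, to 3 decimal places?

Profile (r,z), 6 vertices: (0.5,17.5) (6,3.5) (11,2.5) (19.5,21) (16,35) (1,31.5)
edge 0: (0.5,17.5)→(6,3.5)  cross = 0.5·3.5 − 6·17.5 = -103.2500; (r_i+r_j)·cross = 6.5·-103.2500 = -671.1250
edge 1: (6,3.5)→(11,2.5)  cross = 6·2.5 − 11·3.5 = -23.5000; (r_i+r_j)·cross = 17·-23.5000 = -399.5000
edge 2: (11,2.5)→(19.5,21)  cross = 11·21 − 19.5·2.5 = 182.2500; (r_i+r_j)·cross = 30.5·182.2500 = 5558.6250
edge 3: (19.5,21)→(16,35)  cross = 19.5·35 − 16·21 = 346.5000; (r_i+r_j)·cross = 35.5·346.5000 = 12300.7500
edge 4: (16,35)→(1,31.5)  cross = 16·31.5 − 1·35 = 469.0000; (r_i+r_j)·cross = 17·469.0000 = 7973.0000
edge 5: (1,31.5)→(0.5,17.5)  cross = 1·17.5 − 0.5·31.5 = 1.7500; (r_i+r_j)·cross = 1.5·1.7500 = 2.6250
Σcross = 872.7500 → A = |Σcross|/2 = 436.3750 mm²
Σ(r_i+r_j)·cross = 24764.3750 → first moment M = |Σ|/6 = 4127.3958
R_c = M/A = 4127.3958/436.3750 = 9.4584 mm
θ = 342° = 5.969026 rad
V = θ·R_c·A = 5.969026·9.4584·436.3750 = 24636.533 mm³

Volume = 24636.533 mm³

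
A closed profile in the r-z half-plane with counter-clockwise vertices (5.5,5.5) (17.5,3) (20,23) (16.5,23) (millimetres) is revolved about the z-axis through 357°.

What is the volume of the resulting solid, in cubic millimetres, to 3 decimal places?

Volume = 13667.575 mm³

Profile (r,z), 4 vertices: (5.5,5.5) (17.5,3) (20,23) (16.5,23)
edge 0: (5.5,5.5)→(17.5,3)  cross = 5.5·3 − 17.5·5.5 = -79.7500; (r_i+r_j)·cross = 23·-79.7500 = -1834.2500
edge 1: (17.5,3)→(20,23)  cross = 17.5·23 − 20·3 = 342.5000; (r_i+r_j)·cross = 37.5·342.5000 = 12843.7500
edge 2: (20,23)→(16.5,23)  cross = 20·23 − 16.5·23 = 80.5000; (r_i+r_j)·cross = 36.5·80.5000 = 2938.2500
edge 3: (16.5,23)→(5.5,5.5)  cross = 16.5·5.5 − 5.5·23 = -35.7500; (r_i+r_j)·cross = 22·-35.7500 = -786.5000
Σcross = 307.5000 → A = |Σcross|/2 = 153.7500 mm²
Σ(r_i+r_j)·cross = 13161.2500 → first moment M = |Σ|/6 = 2193.5417
R_c = M/A = 2193.5417/153.7500 = 14.2669 mm
θ = 357° = 6.230825 rad
V = θ·R_c·A = 6.230825·14.2669·153.7500 = 13667.575 mm³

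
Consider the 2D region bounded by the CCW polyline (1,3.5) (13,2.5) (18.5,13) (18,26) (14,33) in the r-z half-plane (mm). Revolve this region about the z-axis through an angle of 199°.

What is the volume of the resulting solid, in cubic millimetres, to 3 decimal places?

Profile (r,z), 5 vertices: (1,3.5) (13,2.5) (18.5,13) (18,26) (14,33)
edge 0: (1,3.5)→(13,2.5)  cross = 1·2.5 − 13·3.5 = -43.0000; (r_i+r_j)·cross = 14·-43.0000 = -602.0000
edge 1: (13,2.5)→(18.5,13)  cross = 13·13 − 18.5·2.5 = 122.7500; (r_i+r_j)·cross = 31.5·122.7500 = 3866.6250
edge 2: (18.5,13)→(18,26)  cross = 18.5·26 − 18·13 = 247.0000; (r_i+r_j)·cross = 36.5·247.0000 = 9015.5000
edge 3: (18,26)→(14,33)  cross = 18·33 − 14·26 = 230.0000; (r_i+r_j)·cross = 32·230.0000 = 7360.0000
edge 4: (14,33)→(1,3.5)  cross = 14·3.5 − 1·33 = 16.0000; (r_i+r_j)·cross = 15·16.0000 = 240.0000
Σcross = 572.7500 → A = |Σcross|/2 = 286.3750 mm²
Σ(r_i+r_j)·cross = 19880.1250 → first moment M = |Σ|/6 = 3313.3542
R_c = M/A = 3313.3542/286.3750 = 11.5700 mm
θ = 199° = 3.473205 rad
V = θ·R_c·A = 3.473205·11.5700·286.3750 = 11507.959 mm³

Volume = 11507.959 mm³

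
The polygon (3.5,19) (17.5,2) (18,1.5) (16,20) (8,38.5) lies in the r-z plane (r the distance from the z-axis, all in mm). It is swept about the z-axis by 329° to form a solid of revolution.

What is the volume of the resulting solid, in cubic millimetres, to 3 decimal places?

Profile (r,z), 5 vertices: (3.5,19) (17.5,2) (18,1.5) (16,20) (8,38.5)
edge 0: (3.5,19)→(17.5,2)  cross = 3.5·2 − 17.5·19 = -325.5000; (r_i+r_j)·cross = 21·-325.5000 = -6835.5000
edge 1: (17.5,2)→(18,1.5)  cross = 17.5·1.5 − 18·2 = -9.7500; (r_i+r_j)·cross = 35.5·-9.7500 = -346.1250
edge 2: (18,1.5)→(16,20)  cross = 18·20 − 16·1.5 = 336.0000; (r_i+r_j)·cross = 34·336.0000 = 11424.0000
edge 3: (16,20)→(8,38.5)  cross = 16·38.5 − 8·20 = 456.0000; (r_i+r_j)·cross = 24·456.0000 = 10944.0000
edge 4: (8,38.5)→(3.5,19)  cross = 8·19 − 3.5·38.5 = 17.2500; (r_i+r_j)·cross = 11.5·17.2500 = 198.3750
Σcross = 474.0000 → A = |Σcross|/2 = 237.0000 mm²
Σ(r_i+r_j)·cross = 15384.7500 → first moment M = |Σ|/6 = 2564.1250
R_c = M/A = 2564.1250/237.0000 = 10.8191 mm
θ = 329° = 5.742133 rad
V = θ·R_c·A = 5.742133·10.8191·237.0000 = 14723.547 mm³

Volume = 14723.547 mm³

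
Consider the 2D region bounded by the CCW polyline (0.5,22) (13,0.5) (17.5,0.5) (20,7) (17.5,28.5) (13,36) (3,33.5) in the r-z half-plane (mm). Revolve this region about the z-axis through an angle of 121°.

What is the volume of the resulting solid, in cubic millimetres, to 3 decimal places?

Profile (r,z), 7 vertices: (0.5,22) (13,0.5) (17.5,0.5) (20,7) (17.5,28.5) (13,36) (3,33.5)
edge 0: (0.5,22)→(13,0.5)  cross = 0.5·0.5 − 13·22 = -285.7500; (r_i+r_j)·cross = 13.5·-285.7500 = -3857.6250
edge 1: (13,0.5)→(17.5,0.5)  cross = 13·0.5 − 17.5·0.5 = -2.2500; (r_i+r_j)·cross = 30.5·-2.2500 = -68.6250
edge 2: (17.5,0.5)→(20,7)  cross = 17.5·7 − 20·0.5 = 112.5000; (r_i+r_j)·cross = 37.5·112.5000 = 4218.7500
edge 3: (20,7)→(17.5,28.5)  cross = 20·28.5 − 17.5·7 = 447.5000; (r_i+r_j)·cross = 37.5·447.5000 = 16781.2500
edge 4: (17.5,28.5)→(13,36)  cross = 17.5·36 − 13·28.5 = 259.5000; (r_i+r_j)·cross = 30.5·259.5000 = 7914.7500
edge 5: (13,36)→(3,33.5)  cross = 13·33.5 − 3·36 = 327.5000; (r_i+r_j)·cross = 16·327.5000 = 5240.0000
edge 6: (3,33.5)→(0.5,22)  cross = 3·22 − 0.5·33.5 = 49.2500; (r_i+r_j)·cross = 3.5·49.2500 = 172.3750
Σcross = 908.2500 → A = |Σcross|/2 = 454.1250 mm²
Σ(r_i+r_j)·cross = 30400.8750 → first moment M = |Σ|/6 = 5066.8125
R_c = M/A = 5066.8125/454.1250 = 11.1573 mm
θ = 121° = 2.111848 rad
V = θ·R_c·A = 2.111848·11.1573·454.1250 = 10700.340 mm³

Volume = 10700.340 mm³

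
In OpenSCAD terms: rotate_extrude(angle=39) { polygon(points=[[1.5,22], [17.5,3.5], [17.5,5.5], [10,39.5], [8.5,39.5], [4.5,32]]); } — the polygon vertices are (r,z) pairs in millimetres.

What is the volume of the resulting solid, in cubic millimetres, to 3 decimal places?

Volume = 1603.451 mm³

Profile (r,z), 6 vertices: (1.5,22) (17.5,3.5) (17.5,5.5) (10,39.5) (8.5,39.5) (4.5,32)
edge 0: (1.5,22)→(17.5,3.5)  cross = 1.5·3.5 − 17.5·22 = -379.7500; (r_i+r_j)·cross = 19·-379.7500 = -7215.2500
edge 1: (17.5,3.5)→(17.5,5.5)  cross = 17.5·5.5 − 17.5·3.5 = 35.0000; (r_i+r_j)·cross = 35·35.0000 = 1225.0000
edge 2: (17.5,5.5)→(10,39.5)  cross = 17.5·39.5 − 10·5.5 = 636.2500; (r_i+r_j)·cross = 27.5·636.2500 = 17496.8750
edge 3: (10,39.5)→(8.5,39.5)  cross = 10·39.5 − 8.5·39.5 = 59.2500; (r_i+r_j)·cross = 18.5·59.2500 = 1096.1250
edge 4: (8.5,39.5)→(4.5,32)  cross = 8.5·32 − 4.5·39.5 = 94.2500; (r_i+r_j)·cross = 13·94.2500 = 1225.2500
edge 5: (4.5,32)→(1.5,22)  cross = 4.5·22 − 1.5·32 = 51.0000; (r_i+r_j)·cross = 6·51.0000 = 306.0000
Σcross = 496.0000 → A = |Σcross|/2 = 248.0000 mm²
Σ(r_i+r_j)·cross = 14134.0000 → first moment M = |Σ|/6 = 2355.6667
R_c = M/A = 2355.6667/248.0000 = 9.4987 mm
θ = 39° = 0.680678 rad
V = θ·R_c·A = 0.680678·9.4987·248.0000 = 1603.451 mm³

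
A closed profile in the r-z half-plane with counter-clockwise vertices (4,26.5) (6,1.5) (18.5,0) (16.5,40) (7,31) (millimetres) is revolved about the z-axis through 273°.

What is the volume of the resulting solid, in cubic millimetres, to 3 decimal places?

Profile (r,z), 5 vertices: (4,26.5) (6,1.5) (18.5,0) (16.5,40) (7,31)
edge 0: (4,26.5)→(6,1.5)  cross = 4·1.5 − 6·26.5 = -153.0000; (r_i+r_j)·cross = 10·-153.0000 = -1530.0000
edge 1: (6,1.5)→(18.5,0)  cross = 6·0 − 18.5·1.5 = -27.7500; (r_i+r_j)·cross = 24.5·-27.7500 = -679.8750
edge 2: (18.5,0)→(16.5,40)  cross = 18.5·40 − 16.5·0 = 740.0000; (r_i+r_j)·cross = 35·740.0000 = 25900.0000
edge 3: (16.5,40)→(7,31)  cross = 16.5·31 − 7·40 = 231.5000; (r_i+r_j)·cross = 23.5·231.5000 = 5440.2500
edge 4: (7,31)→(4,26.5)  cross = 7·26.5 − 4·31 = 61.5000; (r_i+r_j)·cross = 11·61.5000 = 676.5000
Σcross = 852.2500 → A = |Σcross|/2 = 426.1250 mm²
Σ(r_i+r_j)·cross = 29806.8750 → first moment M = |Σ|/6 = 4967.8125
R_c = M/A = 4967.8125/426.1250 = 11.6581 mm
θ = 273° = 4.764749 rad
V = θ·R_c·A = 4.764749·11.6581·426.1250 = 23670.379 mm³

Volume = 23670.379 mm³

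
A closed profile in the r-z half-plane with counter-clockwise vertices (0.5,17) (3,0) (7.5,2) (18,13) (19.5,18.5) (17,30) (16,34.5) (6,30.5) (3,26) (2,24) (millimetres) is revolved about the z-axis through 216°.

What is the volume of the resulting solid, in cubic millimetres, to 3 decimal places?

Profile (r,z), 10 vertices: (0.5,17) (3,0) (7.5,2) (18,13) (19.5,18.5) (17,30) (16,34.5) (6,30.5) (3,26) (2,24)
edge 0: (0.5,17)→(3,0)  cross = 0.5·0 − 3·17 = -51.0000; (r_i+r_j)·cross = 3.5·-51.0000 = -178.5000
edge 1: (3,0)→(7.5,2)  cross = 3·2 − 7.5·0 = 6.0000; (r_i+r_j)·cross = 10.5·6.0000 = 63.0000
edge 2: (7.5,2)→(18,13)  cross = 7.5·13 − 18·2 = 61.5000; (r_i+r_j)·cross = 25.5·61.5000 = 1568.2500
edge 3: (18,13)→(19.5,18.5)  cross = 18·18.5 − 19.5·13 = 79.5000; (r_i+r_j)·cross = 37.5·79.5000 = 2981.2500
edge 4: (19.5,18.5)→(17,30)  cross = 19.5·30 − 17·18.5 = 270.5000; (r_i+r_j)·cross = 36.5·270.5000 = 9873.2500
edge 5: (17,30)→(16,34.5)  cross = 17·34.5 − 16·30 = 106.5000; (r_i+r_j)·cross = 33·106.5000 = 3514.5000
edge 6: (16,34.5)→(6,30.5)  cross = 16·30.5 − 6·34.5 = 281.0000; (r_i+r_j)·cross = 22·281.0000 = 6182.0000
edge 7: (6,30.5)→(3,26)  cross = 6·26 − 3·30.5 = 64.5000; (r_i+r_j)·cross = 9·64.5000 = 580.5000
edge 8: (3,26)→(2,24)  cross = 3·24 − 2·26 = 20.0000; (r_i+r_j)·cross = 5·20.0000 = 100.0000
edge 9: (2,24)→(0.5,17)  cross = 2·17 − 0.5·24 = 22.0000; (r_i+r_j)·cross = 2.5·22.0000 = 55.0000
Σcross = 860.5000 → A = |Σcross|/2 = 430.2500 mm²
Σ(r_i+r_j)·cross = 24739.2500 → first moment M = |Σ|/6 = 4123.2083
R_c = M/A = 4123.2083/430.2500 = 9.5833 mm
θ = 216° = 3.769911 rad
V = θ·R_c·A = 3.769911·9.5833·430.2500 = 15544.129 mm³

Volume = 15544.129 mm³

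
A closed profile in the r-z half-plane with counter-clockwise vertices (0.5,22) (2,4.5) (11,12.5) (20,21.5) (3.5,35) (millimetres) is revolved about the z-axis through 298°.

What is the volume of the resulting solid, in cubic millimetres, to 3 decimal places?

Profile (r,z), 5 vertices: (0.5,22) (2,4.5) (11,12.5) (20,21.5) (3.5,35)
edge 0: (0.5,22)→(2,4.5)  cross = 0.5·4.5 − 2·22 = -41.7500; (r_i+r_j)·cross = 2.5·-41.7500 = -104.3750
edge 1: (2,4.5)→(11,12.5)  cross = 2·12.5 − 11·4.5 = -24.5000; (r_i+r_j)·cross = 13·-24.5000 = -318.5000
edge 2: (11,12.5)→(20,21.5)  cross = 11·21.5 − 20·12.5 = -13.5000; (r_i+r_j)·cross = 31·-13.5000 = -418.5000
edge 3: (20,21.5)→(3.5,35)  cross = 20·35 − 3.5·21.5 = 624.7500; (r_i+r_j)·cross = 23.5·624.7500 = 14681.6250
edge 4: (3.5,35)→(0.5,22)  cross = 3.5·22 − 0.5·35 = 59.5000; (r_i+r_j)·cross = 4·59.5000 = 238.0000
Σcross = 604.5000 → A = |Σcross|/2 = 302.2500 mm²
Σ(r_i+r_j)·cross = 14078.2500 → first moment M = |Σ|/6 = 2346.3750
R_c = M/A = 2346.3750/302.2500 = 7.7630 mm
θ = 298° = 5.201081 rad
V = θ·R_c·A = 5.201081·7.7630·302.2500 = 12203.687 mm³

Volume = 12203.687 mm³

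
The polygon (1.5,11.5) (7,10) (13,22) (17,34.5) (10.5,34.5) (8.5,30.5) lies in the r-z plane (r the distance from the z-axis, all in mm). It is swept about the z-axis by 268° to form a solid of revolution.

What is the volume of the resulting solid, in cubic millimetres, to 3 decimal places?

Profile (r,z), 6 vertices: (1.5,11.5) (7,10) (13,22) (17,34.5) (10.5,34.5) (8.5,30.5)
edge 0: (1.5,11.5)→(7,10)  cross = 1.5·10 − 7·11.5 = -65.5000; (r_i+r_j)·cross = 8.5·-65.5000 = -556.7500
edge 1: (7,10)→(13,22)  cross = 7·22 − 13·10 = 24.0000; (r_i+r_j)·cross = 20·24.0000 = 480.0000
edge 2: (13,22)→(17,34.5)  cross = 13·34.5 − 17·22 = 74.5000; (r_i+r_j)·cross = 30·74.5000 = 2235.0000
edge 3: (17,34.5)→(10.5,34.5)  cross = 17·34.5 − 10.5·34.5 = 224.2500; (r_i+r_j)·cross = 27.5·224.2500 = 6166.8750
edge 4: (10.5,34.5)→(8.5,30.5)  cross = 10.5·30.5 − 8.5·34.5 = 27.0000; (r_i+r_j)·cross = 19·27.0000 = 513.0000
edge 5: (8.5,30.5)→(1.5,11.5)  cross = 8.5·11.5 − 1.5·30.5 = 52.0000; (r_i+r_j)·cross = 10·52.0000 = 520.0000
Σcross = 336.2500 → A = |Σcross|/2 = 168.1250 mm²
Σ(r_i+r_j)·cross = 9358.1250 → first moment M = |Σ|/6 = 1559.6875
R_c = M/A = 1559.6875/168.1250 = 9.2770 mm
θ = 268° = 4.677482 rad
V = θ·R_c·A = 4.677482·9.2770·168.1250 = 7295.411 mm³

Volume = 7295.411 mm³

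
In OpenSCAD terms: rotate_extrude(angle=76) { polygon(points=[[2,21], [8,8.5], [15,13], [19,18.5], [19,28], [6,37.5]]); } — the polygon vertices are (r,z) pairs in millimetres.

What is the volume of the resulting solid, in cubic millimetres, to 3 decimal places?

Profile (r,z), 6 vertices: (2,21) (8,8.5) (15,13) (19,18.5) (19,28) (6,37.5)
edge 0: (2,21)→(8,8.5)  cross = 2·8.5 − 8·21 = -151.0000; (r_i+r_j)·cross = 10·-151.0000 = -1510.0000
edge 1: (8,8.5)→(15,13)  cross = 8·13 − 15·8.5 = -23.5000; (r_i+r_j)·cross = 23·-23.5000 = -540.5000
edge 2: (15,13)→(19,18.5)  cross = 15·18.5 − 19·13 = 30.5000; (r_i+r_j)·cross = 34·30.5000 = 1037.0000
edge 3: (19,18.5)→(19,28)  cross = 19·28 − 19·18.5 = 180.5000; (r_i+r_j)·cross = 38·180.5000 = 6859.0000
edge 4: (19,28)→(6,37.5)  cross = 19·37.5 − 6·28 = 544.5000; (r_i+r_j)·cross = 25·544.5000 = 13612.5000
edge 5: (6,37.5)→(2,21)  cross = 6·21 − 2·37.5 = 51.0000; (r_i+r_j)·cross = 8·51.0000 = 408.0000
Σcross = 632.0000 → A = |Σcross|/2 = 316.0000 mm²
Σ(r_i+r_j)·cross = 19866.0000 → first moment M = |Σ|/6 = 3311.0000
R_c = M/A = 3311.0000/316.0000 = 10.4778 mm
θ = 76° = 1.326450 rad
V = θ·R_c·A = 1.326450·10.4778·316.0000 = 4391.877 mm³

Volume = 4391.877 mm³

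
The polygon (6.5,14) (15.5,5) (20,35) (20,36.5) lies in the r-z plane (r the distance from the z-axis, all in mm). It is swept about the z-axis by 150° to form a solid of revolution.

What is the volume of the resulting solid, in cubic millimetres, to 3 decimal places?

Profile (r,z), 4 vertices: (6.5,14) (15.5,5) (20,35) (20,36.5)
edge 0: (6.5,14)→(15.5,5)  cross = 6.5·5 − 15.5·14 = -184.5000; (r_i+r_j)·cross = 22·-184.5000 = -4059.0000
edge 1: (15.5,5)→(20,35)  cross = 15.5·35 − 20·5 = 442.5000; (r_i+r_j)·cross = 35.5·442.5000 = 15708.7500
edge 2: (20,35)→(20,36.5)  cross = 20·36.5 − 20·35 = 30.0000; (r_i+r_j)·cross = 40·30.0000 = 1200.0000
edge 3: (20,36.5)→(6.5,14)  cross = 20·14 − 6.5·36.5 = 42.7500; (r_i+r_j)·cross = 26.5·42.7500 = 1132.8750
Σcross = 330.7500 → A = |Σcross|/2 = 165.3750 mm²
Σ(r_i+r_j)·cross = 13982.6250 → first moment M = |Σ|/6 = 2330.4375
R_c = M/A = 2330.4375/165.3750 = 14.0918 mm
θ = 150° = 2.617994 rad
V = θ·R_c·A = 2.617994·14.0918·165.3750 = 6101.071 mm³

Volume = 6101.071 mm³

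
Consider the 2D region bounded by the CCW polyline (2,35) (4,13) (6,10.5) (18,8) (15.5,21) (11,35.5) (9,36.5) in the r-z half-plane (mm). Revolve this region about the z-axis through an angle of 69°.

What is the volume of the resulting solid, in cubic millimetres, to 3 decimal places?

Volume = 3380.632 mm³

Profile (r,z), 7 vertices: (2,35) (4,13) (6,10.5) (18,8) (15.5,21) (11,35.5) (9,36.5)
edge 0: (2,35)→(4,13)  cross = 2·13 − 4·35 = -114.0000; (r_i+r_j)·cross = 6·-114.0000 = -684.0000
edge 1: (4,13)→(6,10.5)  cross = 4·10.5 − 6·13 = -36.0000; (r_i+r_j)·cross = 10·-36.0000 = -360.0000
edge 2: (6,10.5)→(18,8)  cross = 6·8 − 18·10.5 = -141.0000; (r_i+r_j)·cross = 24·-141.0000 = -3384.0000
edge 3: (18,8)→(15.5,21)  cross = 18·21 − 15.5·8 = 254.0000; (r_i+r_j)·cross = 33.5·254.0000 = 8509.0000
edge 4: (15.5,21)→(11,35.5)  cross = 15.5·35.5 − 11·21 = 319.2500; (r_i+r_j)·cross = 26.5·319.2500 = 8460.1250
edge 5: (11,35.5)→(9,36.5)  cross = 11·36.5 − 9·35.5 = 82.0000; (r_i+r_j)·cross = 20·82.0000 = 1640.0000
edge 6: (9,36.5)→(2,35)  cross = 9·35 − 2·36.5 = 242.0000; (r_i+r_j)·cross = 11·242.0000 = 2662.0000
Σcross = 606.2500 → A = |Σcross|/2 = 303.1250 mm²
Σ(r_i+r_j)·cross = 16843.1250 → first moment M = |Σ|/6 = 2807.1875
R_c = M/A = 2807.1875/303.1250 = 9.2608 mm
θ = 69° = 1.204277 rad
V = θ·R_c·A = 1.204277·9.2608·303.1250 = 3380.632 mm³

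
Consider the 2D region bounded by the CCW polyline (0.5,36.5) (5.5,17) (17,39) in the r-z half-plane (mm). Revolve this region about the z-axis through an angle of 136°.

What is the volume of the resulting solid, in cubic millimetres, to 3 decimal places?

Profile (r,z), 3 vertices: (0.5,36.5) (5.5,17) (17,39)
edge 0: (0.5,36.5)→(5.5,17)  cross = 0.5·17 − 5.5·36.5 = -192.2500; (r_i+r_j)·cross = 6·-192.2500 = -1153.5000
edge 1: (5.5,17)→(17,39)  cross = 5.5·39 − 17·17 = -74.5000; (r_i+r_j)·cross = 22.5·-74.5000 = -1676.2500
edge 2: (17,39)→(0.5,36.5)  cross = 17·36.5 − 0.5·39 = 601.0000; (r_i+r_j)·cross = 17.5·601.0000 = 10517.5000
Σcross = 334.2500 → A = |Σcross|/2 = 167.1250 mm²
Σ(r_i+r_j)·cross = 7687.7500 → first moment M = |Σ|/6 = 1281.2917
R_c = M/A = 1281.2917/167.1250 = 7.6667 mm
θ = 136° = 2.373648 rad
V = θ·R_c·A = 2.373648·7.6667·167.1250 = 3041.335 mm³

Volume = 3041.335 mm³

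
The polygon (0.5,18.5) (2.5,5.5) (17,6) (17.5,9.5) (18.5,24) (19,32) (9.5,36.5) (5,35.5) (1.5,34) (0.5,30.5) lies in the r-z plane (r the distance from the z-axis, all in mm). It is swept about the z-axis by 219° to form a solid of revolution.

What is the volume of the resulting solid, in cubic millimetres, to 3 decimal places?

Volume = 18051.312 mm³

Profile (r,z), 10 vertices: (0.5,18.5) (2.5,5.5) (17,6) (17.5,9.5) (18.5,24) (19,32) (9.5,36.5) (5,35.5) (1.5,34) (0.5,30.5)
edge 0: (0.5,18.5)→(2.5,5.5)  cross = 0.5·5.5 − 2.5·18.5 = -43.5000; (r_i+r_j)·cross = 3·-43.5000 = -130.5000
edge 1: (2.5,5.5)→(17,6)  cross = 2.5·6 − 17·5.5 = -78.5000; (r_i+r_j)·cross = 19.5·-78.5000 = -1530.7500
edge 2: (17,6)→(17.5,9.5)  cross = 17·9.5 − 17.5·6 = 56.5000; (r_i+r_j)·cross = 34.5·56.5000 = 1949.2500
edge 3: (17.5,9.5)→(18.5,24)  cross = 17.5·24 − 18.5·9.5 = 244.2500; (r_i+r_j)·cross = 36·244.2500 = 8793.0000
edge 4: (18.5,24)→(19,32)  cross = 18.5·32 − 19·24 = 136.0000; (r_i+r_j)·cross = 37.5·136.0000 = 5100.0000
edge 5: (19,32)→(9.5,36.5)  cross = 19·36.5 − 9.5·32 = 389.5000; (r_i+r_j)·cross = 28.5·389.5000 = 11100.7500
edge 6: (9.5,36.5)→(5,35.5)  cross = 9.5·35.5 − 5·36.5 = 154.7500; (r_i+r_j)·cross = 14.5·154.7500 = 2243.8750
edge 7: (5,35.5)→(1.5,34)  cross = 5·34 − 1.5·35.5 = 116.7500; (r_i+r_j)·cross = 6.5·116.7500 = 758.8750
edge 8: (1.5,34)→(0.5,30.5)  cross = 1.5·30.5 − 0.5·34 = 28.7500; (r_i+r_j)·cross = 2·28.7500 = 57.5000
edge 9: (0.5,30.5)→(0.5,18.5)  cross = 0.5·18.5 − 0.5·30.5 = -6.0000; (r_i+r_j)·cross = 1·-6.0000 = -6.0000
Σcross = 998.5000 → A = |Σcross|/2 = 499.2500 mm²
Σ(r_i+r_j)·cross = 28336.0000 → first moment M = |Σ|/6 = 4722.6667
R_c = M/A = 4722.6667/499.2500 = 9.4595 mm
θ = 219° = 3.822271 rad
V = θ·R_c·A = 3.822271·9.4595·499.2500 = 18051.312 mm³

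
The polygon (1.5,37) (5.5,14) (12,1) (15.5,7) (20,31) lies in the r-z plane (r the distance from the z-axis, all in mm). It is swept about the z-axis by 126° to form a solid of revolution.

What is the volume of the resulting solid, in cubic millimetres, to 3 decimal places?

Volume = 9075.197 mm³

Profile (r,z), 5 vertices: (1.5,37) (5.5,14) (12,1) (15.5,7) (20,31)
edge 0: (1.5,37)→(5.5,14)  cross = 1.5·14 − 5.5·37 = -182.5000; (r_i+r_j)·cross = 7·-182.5000 = -1277.5000
edge 1: (5.5,14)→(12,1)  cross = 5.5·1 − 12·14 = -162.5000; (r_i+r_j)·cross = 17.5·-162.5000 = -2843.7500
edge 2: (12,1)→(15.5,7)  cross = 12·7 − 15.5·1 = 68.5000; (r_i+r_j)·cross = 27.5·68.5000 = 1883.7500
edge 3: (15.5,7)→(20,31)  cross = 15.5·31 − 20·7 = 340.5000; (r_i+r_j)·cross = 35.5·340.5000 = 12087.7500
edge 4: (20,31)→(1.5,37)  cross = 20·37 − 1.5·31 = 693.5000; (r_i+r_j)·cross = 21.5·693.5000 = 14910.2500
Σcross = 757.5000 → A = |Σcross|/2 = 378.7500 mm²
Σ(r_i+r_j)·cross = 24760.5000 → first moment M = |Σ|/6 = 4126.7500
R_c = M/A = 4126.7500/378.7500 = 10.8957 mm
θ = 126° = 2.199115 rad
V = θ·R_c·A = 2.199115·10.8957·378.7500 = 9075.197 mm³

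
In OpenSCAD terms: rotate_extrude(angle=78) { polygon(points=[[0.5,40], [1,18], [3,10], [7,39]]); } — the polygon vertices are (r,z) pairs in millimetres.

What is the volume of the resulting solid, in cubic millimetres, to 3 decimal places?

Profile (r,z), 4 vertices: (0.5,40) (1,18) (3,10) (7,39)
edge 0: (0.5,40)→(1,18)  cross = 0.5·18 − 1·40 = -31.0000; (r_i+r_j)·cross = 1.5·-31.0000 = -46.5000
edge 1: (1,18)→(3,10)  cross = 1·10 − 3·18 = -44.0000; (r_i+r_j)·cross = 4·-44.0000 = -176.0000
edge 2: (3,10)→(7,39)  cross = 3·39 − 7·10 = 47.0000; (r_i+r_j)·cross = 10·47.0000 = 470.0000
edge 3: (7,39)→(0.5,40)  cross = 7·40 − 0.5·39 = 260.5000; (r_i+r_j)·cross = 7.5·260.5000 = 1953.7500
Σcross = 232.5000 → A = |Σcross|/2 = 116.2500 mm²
Σ(r_i+r_j)·cross = 2201.2500 → first moment M = |Σ|/6 = 366.8750
R_c = M/A = 366.8750/116.2500 = 3.1559 mm
θ = 78° = 1.361357 rad
V = θ·R_c·A = 1.361357·3.1559·116.2500 = 499.448 mm³

Volume = 499.448 mm³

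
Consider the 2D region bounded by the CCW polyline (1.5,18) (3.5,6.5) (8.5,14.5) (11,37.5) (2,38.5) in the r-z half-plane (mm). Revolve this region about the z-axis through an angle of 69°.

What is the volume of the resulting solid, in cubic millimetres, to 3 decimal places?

Volume = 1453.061 mm³

Profile (r,z), 5 vertices: (1.5,18) (3.5,6.5) (8.5,14.5) (11,37.5) (2,38.5)
edge 0: (1.5,18)→(3.5,6.5)  cross = 1.5·6.5 − 3.5·18 = -53.2500; (r_i+r_j)·cross = 5·-53.2500 = -266.2500
edge 1: (3.5,6.5)→(8.5,14.5)  cross = 3.5·14.5 − 8.5·6.5 = -4.5000; (r_i+r_j)·cross = 12·-4.5000 = -54.0000
edge 2: (8.5,14.5)→(11,37.5)  cross = 8.5·37.5 − 11·14.5 = 159.2500; (r_i+r_j)·cross = 19.5·159.2500 = 3105.3750
edge 3: (11,37.5)→(2,38.5)  cross = 11·38.5 − 2·37.5 = 348.5000; (r_i+r_j)·cross = 13·348.5000 = 4530.5000
edge 4: (2,38.5)→(1.5,18)  cross = 2·18 − 1.5·38.5 = -21.7500; (r_i+r_j)·cross = 3.5·-21.7500 = -76.1250
Σcross = 428.2500 → A = |Σcross|/2 = 214.1250 mm²
Σ(r_i+r_j)·cross = 7239.5000 → first moment M = |Σ|/6 = 1206.5833
R_c = M/A = 1206.5833/214.1250 = 5.6349 mm
θ = 69° = 1.204277 rad
V = θ·R_c·A = 1.204277·5.6349·214.1250 = 1453.061 mm³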